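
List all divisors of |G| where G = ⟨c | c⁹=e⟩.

|G| = 9 = 3². By Lagrange's theorem the order of any subgroup divides 9; the divisors of 9 are 1, 3, 9.

Answer: 1, 3, 9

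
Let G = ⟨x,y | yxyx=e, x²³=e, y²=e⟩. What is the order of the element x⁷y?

Compute successive powers until reaching e:
  (x⁷y)¹ = x⁷y, (x⁷y)² = e.
The smallest positive k with (x⁷y)ᵏ = e is 2.

Answer: 2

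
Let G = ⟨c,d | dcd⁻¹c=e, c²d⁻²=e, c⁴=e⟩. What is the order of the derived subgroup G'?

G' = [G, G] is generated by all commutators. The generator-pair commutators are: [c, d] = c².
The subgroup they normally generate is {e, c²}, of order 2.
Check: |G/G'| = 8/2 = 4 is the order of the abelianisation.

Answer: 2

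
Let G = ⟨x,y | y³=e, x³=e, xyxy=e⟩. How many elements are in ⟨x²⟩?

|⟨x²⟩| equals the order of x². Compute successive powers until reaching e:
  (x²)¹ = x², (x²)² = x, (x²)³ = e.
The smallest positive k with (x²)ᵏ = e is 3, so |⟨x²⟩| = 3.

Answer: 3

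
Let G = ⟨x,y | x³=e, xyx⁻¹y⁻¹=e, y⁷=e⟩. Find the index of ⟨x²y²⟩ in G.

First find ord(x²y²) by computing successive powers:
  (x²y²)¹ = x²y², (x²y²)² = xy⁴, (x²y²)³ = y⁶, (x²y²)⁴ = x²y, (x²y²)⁵ = xy³, (x²y²)⁶ = y⁵, (x²y²)⁷ = x², (x²y²)⁸ = xy², (x²y²)⁹ = y⁴, (x²y²)¹⁰ = x²y⁶, (x²y²)¹¹ = xy, (x²y²)¹² = y³, (x²y²)¹³ = x²y⁵, (x²y²)¹⁴ = x, (x²y²)¹⁵ = y², (x²y²)¹⁶ = x²y⁴, (x²y²)¹⁷ = xy⁶, (x²y²)¹⁸ = y, (x²y²)¹⁹ = x²y³, (x²y²)²⁰ = xy⁵, (x²y²)²¹ = e.
So |⟨x²y²⟩| = ord(x²y²) = 21. With |G| = 21, by Lagrange [G : ⟨x²y²⟩] = 21/21 = 1.

Answer: 1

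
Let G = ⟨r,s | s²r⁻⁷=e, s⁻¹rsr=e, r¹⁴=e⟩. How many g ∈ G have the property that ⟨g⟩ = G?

⟨g⟩ = G would require ord(g) = |G| = 28, but the maximum element order in G is 14 < 28. So G is not cyclic and no single element generates it: the count is 0.

Answer: 0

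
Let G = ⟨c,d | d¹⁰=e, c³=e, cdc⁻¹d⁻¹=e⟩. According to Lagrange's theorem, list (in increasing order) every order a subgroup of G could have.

|G| = 30 = 2 · 3 · 5. By Lagrange's theorem the order of any subgroup divides 30; the divisors of 30 are 1, 2, 3, 5, 6, 10, 15, 30.

Answer: 1, 2, 3, 5, 6, 10, 15, 30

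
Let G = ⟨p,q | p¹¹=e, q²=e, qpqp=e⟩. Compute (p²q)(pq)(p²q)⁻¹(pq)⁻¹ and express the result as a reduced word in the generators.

[(p²q), (pq)] = (p²q)·(pq)·(p²q)⁻¹·(pq)⁻¹.
  (p²q) · (pq) = p
  p · (p²q) = p³q
  (p³q) · (pq) = p²

Answer: p²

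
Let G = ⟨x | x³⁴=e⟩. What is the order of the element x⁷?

Compute successive powers until reaching e:
  (x⁷)¹ = x⁷, (x⁷)² = x¹⁴, (x⁷)³ = x²¹, (x⁷)⁴ = x²⁸, (x⁷)⁵ = x, (x⁷)⁶ = x⁸, (x⁷)⁷ = x¹⁵, (x⁷)⁸ = x²², (x⁷)⁹ = x²⁹, (x⁷)¹⁰ = x², (x⁷)¹¹ = x⁹, (x⁷)¹² = x¹⁶, (x⁷)¹³ = x²³, (x⁷)¹⁴ = x³⁰, (x⁷)¹⁵ = x³, (x⁷)¹⁶ = x¹⁰, (x⁷)¹⁷ = x¹⁷, (x⁷)¹⁸ = x²⁴, (x⁷)¹⁹ = x³¹, (x⁷)²⁰ = x⁴, (x⁷)²¹ = x¹¹, (x⁷)²² = x¹⁸, (x⁷)²³ = x²⁵, (x⁷)²⁴ = x³², (x⁷)²⁵ = x⁵, (x⁷)²⁶ = x¹², (x⁷)²⁷ = x¹⁹, (x⁷)²⁸ = x²⁶, (x⁷)²⁹ = x³³, (x⁷)³⁰ = x⁶, (x⁷)³¹ = x¹³, (x⁷)³² = x²⁰, (x⁷)³³ = x²⁷, (x⁷)³⁴ = e.
The smallest positive k with (x⁷)ᵏ = e is 34.

Answer: 34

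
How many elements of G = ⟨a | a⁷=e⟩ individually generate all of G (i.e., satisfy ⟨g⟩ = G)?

G is cyclic of order 7. An element generates G iff its order is 7, and a cyclic group of order 7 has exactly φ(7) = 6 such elements.

Answer: 6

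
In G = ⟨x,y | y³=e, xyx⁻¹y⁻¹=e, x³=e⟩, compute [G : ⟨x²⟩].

First find ord(x²) by computing successive powers:
  (x²)¹ = x², (x²)² = x, (x²)³ = e.
So |⟨x²⟩| = ord(x²) = 3. With |G| = 9, by Lagrange [G : ⟨x²⟩] = 9/3 = 3.

Answer: 3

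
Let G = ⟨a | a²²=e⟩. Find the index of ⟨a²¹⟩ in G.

First find ord(a²¹) by computing successive powers:
  (a²¹)¹ = a²¹, (a²¹)² = a²⁰, (a²¹)³ = a¹⁹, (a²¹)⁴ = a¹⁸, (a²¹)⁵ = a¹⁷, (a²¹)⁶ = a¹⁶, (a²¹)⁷ = a¹⁵, (a²¹)⁸ = a¹⁴, (a²¹)⁹ = a¹³, (a²¹)¹⁰ = a¹², (a²¹)¹¹ = a¹¹, (a²¹)¹² = a¹⁰, (a²¹)¹³ = a⁹, (a²¹)¹⁴ = a⁸, (a²¹)¹⁵ = a⁷, (a²¹)¹⁶ = a⁶, (a²¹)¹⁷ = a⁵, (a²¹)¹⁸ = a⁴, (a²¹)¹⁹ = a³, (a²¹)²⁰ = a², (a²¹)²¹ = a, (a²¹)²² = e.
So |⟨a²¹⟩| = ord(a²¹) = 22. With |G| = 22, by Lagrange [G : ⟨a²¹⟩] = 22/22 = 1.

Answer: 1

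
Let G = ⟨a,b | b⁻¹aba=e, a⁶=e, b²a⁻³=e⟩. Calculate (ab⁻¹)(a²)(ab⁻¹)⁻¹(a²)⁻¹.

[(ab⁻¹), (a²)] = (ab⁻¹)·(a²)·(ab⁻¹)⁻¹·(a²)⁻¹.
  (ab⁻¹) · (a²) = a²b
  (a²b) · (ab) = a⁴
  (a⁴) · (a⁴) = a²

Answer: a²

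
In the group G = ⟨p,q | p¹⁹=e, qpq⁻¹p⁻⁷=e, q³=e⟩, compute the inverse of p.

The order of p is 19 (smallest k with pᵏ = e), so p⁻¹ = p¹⁸ = p¹⁸.
Check: p · (p¹⁸) → p · p¹⁸ = e, giving e as required.

Answer: p¹⁸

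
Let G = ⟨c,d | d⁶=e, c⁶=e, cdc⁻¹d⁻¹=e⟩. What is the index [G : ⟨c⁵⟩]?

First find ord(c⁵) by computing successive powers:
  (c⁵)¹ = c⁵, (c⁵)² = c⁴, (c⁵)³ = c³, (c⁵)⁴ = c², (c⁵)⁵ = c, (c⁵)⁶ = e.
So |⟨c⁵⟩| = ord(c⁵) = 6. With |G| = 36, by Lagrange [G : ⟨c⁵⟩] = 36/6 = 6.

Answer: 6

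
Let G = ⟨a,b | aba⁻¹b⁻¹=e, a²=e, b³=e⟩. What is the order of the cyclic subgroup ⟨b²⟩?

|⟨b²⟩| equals the order of b². Compute successive powers until reaching e:
  (b²)¹ = b², (b²)² = b, (b²)³ = e.
The smallest positive k with (b²)ᵏ = e is 3, so |⟨b²⟩| = 3.

Answer: 3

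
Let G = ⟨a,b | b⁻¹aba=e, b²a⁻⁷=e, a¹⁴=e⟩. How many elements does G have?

Enumerate words in the generators, reducing via the relations: the distinct elements are
  {a, b, e, ab, a², a³, a⁴, a⁵, a⁶, a⁷, a⁸, a⁹, a²b, a³b, a¹², a¹³, a¹¹, a¹⁰, a⁴b, a⁵b, a⁶b, b⁻¹, ab⁻¹, a²b⁻¹, a³b⁻¹, a⁴b⁻¹, a⁵b⁻¹, a⁶b⁻¹}.
No further products give new elements, so |G| = 28.

Answer: 28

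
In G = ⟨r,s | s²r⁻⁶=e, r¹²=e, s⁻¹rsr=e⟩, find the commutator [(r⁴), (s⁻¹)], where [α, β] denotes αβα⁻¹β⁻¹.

[(r⁴), (s⁻¹)] = (r⁴)·(s⁻¹)·(r⁴)⁻¹·(s⁻¹)⁻¹.
  (r⁴) · (s⁻¹) = r⁴s⁻¹
  (r⁴s⁻¹) · (r⁸) = r²s
  (r²s) · s = r⁸

Answer: r⁸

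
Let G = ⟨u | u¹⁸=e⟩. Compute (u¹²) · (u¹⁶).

Compute (u¹²) · (u¹⁶) by multiplying left to right and reducing via the relations at each step:
  (u¹²) · u¹⁶ = u¹⁰

Answer: u¹⁰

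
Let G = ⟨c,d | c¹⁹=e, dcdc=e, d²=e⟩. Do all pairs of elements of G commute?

c·d = cd but d·c = c¹⁸d, so c·d ≠ d·c and G is not abelian.

Answer: No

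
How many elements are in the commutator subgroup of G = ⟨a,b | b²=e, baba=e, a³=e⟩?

G' = [G, G] is generated by all commutators. The generator-pair commutators are: [a, b] = a².
The subgroup they normally generate is {e, a, a²}, of order 3.
Check: |G/G'| = 6/3 = 2 is the order of the abelianisation.

Answer: 3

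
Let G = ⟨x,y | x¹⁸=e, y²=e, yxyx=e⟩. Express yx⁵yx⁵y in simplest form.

Multiply left to right, reducing at each step:
  y · x⁵ = x¹³y
  (x¹³y) · y = x¹³
  (x¹³) · x⁵ = e
  e · y = y

Answer: y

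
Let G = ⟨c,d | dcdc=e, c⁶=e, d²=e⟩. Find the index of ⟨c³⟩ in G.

First find ord(c³) by computing successive powers:
  (c³)¹ = c³, (c³)² = e.
So |⟨c³⟩| = ord(c³) = 2. With |G| = 12, by Lagrange [G : ⟨c³⟩] = 12/2 = 6.

Answer: 6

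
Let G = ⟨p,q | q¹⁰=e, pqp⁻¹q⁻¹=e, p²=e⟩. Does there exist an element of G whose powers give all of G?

|G| = 20, but the maximum element order in G is 10 < 20. No single element generates all of G, so G is not cyclic.

Answer: No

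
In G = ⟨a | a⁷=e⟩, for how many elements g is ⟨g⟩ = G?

G is cyclic of order 7. An element generates G iff its order is 7, and a cyclic group of order 7 has exactly φ(7) = 6 such elements.

Answer: 6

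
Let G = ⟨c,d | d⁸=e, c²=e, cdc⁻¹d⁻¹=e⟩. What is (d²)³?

Compute successive powers of (d²), reducing at each step:
  (d²)²: (d²) · d² = d⁴
  (d²)³: (d⁴) · d² = d⁶

Answer: d⁶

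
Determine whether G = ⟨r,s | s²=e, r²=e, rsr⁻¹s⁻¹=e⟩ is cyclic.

|G| = 4, but the maximum element order in G is 2 < 4. No single element generates all of G, so G is not cyclic.

Answer: No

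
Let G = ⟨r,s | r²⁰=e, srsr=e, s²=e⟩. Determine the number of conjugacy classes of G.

The conjugacy classes (representative and size) are:
  [e] (size 1), [r] (size 2), [r¹⁸] (size 2), [r³] (size 2), [r⁴] (size 2), [r¹⁵] (size 2), [r¹⁴] (size 2), [r⁷] (size 2), [r¹²] (size 2), [r¹¹] (size 2), [r¹⁰] (size 1), [r¹⁸s] (size 10), [r⁵s] (size 10).
Class equation: 1 + 2 + 2 + 2 + 2 + 2 + 2 + 2 + 2 + 2 + 1 + 10 + 10 = 40 = |G|. So G has 13 conjugacy classes.

Answer: 13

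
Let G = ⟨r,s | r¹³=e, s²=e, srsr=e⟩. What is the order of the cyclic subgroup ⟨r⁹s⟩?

|⟨r⁹s⟩| equals the order of r⁹s. Compute successive powers until reaching e:
  (r⁹s)¹ = r⁹s, (r⁹s)² = e.
The smallest positive k with (r⁹s)ᵏ = e is 2, so |⟨r⁹s⟩| = 2.

Answer: 2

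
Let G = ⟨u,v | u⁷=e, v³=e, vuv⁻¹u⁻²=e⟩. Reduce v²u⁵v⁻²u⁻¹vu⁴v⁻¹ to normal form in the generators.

Multiply left to right, reducing at each step:
  (v²) · u⁵ = u⁶v²
  (u⁶v²) · v⁻² = u⁶
  (u⁶) · u⁻¹ = u⁵
  (u⁵) · v = u⁵v
  (u⁵v) · u⁴ = u⁶v
  (u⁶v) · v⁻¹ = u⁶

Answer: u⁶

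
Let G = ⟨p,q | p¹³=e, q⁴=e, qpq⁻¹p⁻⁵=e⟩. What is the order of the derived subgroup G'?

G' = [G, G] is generated by all commutators. The generator-pair commutators are: [p, q] = p⁹.
The subgroup they normally generate is {e, p, p², p³, p⁴, p⁵, p⁶, p⁷, p⁸, p⁹, p¹⁰, p¹¹, p¹²}, of order 13.
Check: |G/G'| = 52/13 = 4 is the order of the abelianisation.

Answer: 13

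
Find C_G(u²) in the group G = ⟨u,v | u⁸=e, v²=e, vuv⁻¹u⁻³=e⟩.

⟨u²⟩ ⊆ C_G(u²) since powers of u² commute with u²; so |C_G(u²)| ≥ |⟨u²⟩| = 4.
By orbit–stabilizer, |C_G(u²)| = |G| / |conj. class of u²| = 16 / 2 = 8.
The 8 elements commuting with u² are {e, u, u², u³, u⁴, u⁵, u⁶, u⁷}.

Answer: {e, u, u², u³, u⁴, u⁵, u⁶, u⁷}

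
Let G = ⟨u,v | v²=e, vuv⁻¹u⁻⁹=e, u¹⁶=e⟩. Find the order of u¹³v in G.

Compute successive powers until reaching e:
  (u¹³v)¹ = u¹³v, (u¹³v)² = u², (u¹³v)³ = u¹⁵v, (u¹³v)⁴ = u⁴, (u¹³v)⁵ = uv, (u¹³v)⁶ = u⁶, (u¹³v)⁷ = u³v, (u¹³v)⁸ = u⁸, (u¹³v)⁹ = u⁵v, (u¹³v)¹⁰ = u¹⁰, (u¹³v)¹¹ = u⁷v, (u¹³v)¹² = u¹², (u¹³v)¹³ = u⁹v, (u¹³v)¹⁴ = u¹⁴, (u¹³v)¹⁵ = u¹¹v, (u¹³v)¹⁶ = e.
The smallest positive k with (u¹³v)ᵏ = e is 16.

Answer: 16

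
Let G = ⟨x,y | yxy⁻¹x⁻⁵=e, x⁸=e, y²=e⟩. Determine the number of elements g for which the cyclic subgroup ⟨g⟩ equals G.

⟨g⟩ = G would require ord(g) = |G| = 16, but the maximum element order in G is 8 < 16. So G is not cyclic and no single element generates it: the count is 0.

Answer: 0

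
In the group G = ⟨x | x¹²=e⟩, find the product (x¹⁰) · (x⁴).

Compute (x¹⁰) · (x⁴) by multiplying left to right and reducing via the relations at each step:
  (x¹⁰) · x⁴ = x²

Answer: x²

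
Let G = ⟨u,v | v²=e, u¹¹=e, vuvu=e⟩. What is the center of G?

An element z ∈ Z(G) iff z commutes with every generator.
For example e is central: e·u = u = u·e; e·v = v = v·e.
Whereas u ∉ Z(G) since u·v = uv ≠ u¹⁰v = v·u.
Checking each of the 22 elements this way gives Z(G) = {e}, of order 1.

Answer: {e}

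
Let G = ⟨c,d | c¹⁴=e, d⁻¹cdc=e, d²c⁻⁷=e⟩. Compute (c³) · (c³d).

Compute (c³) · (c³d) by multiplying left to right and reducing via the relations at each step:
  (c³) · c³ = c⁶
  (c⁶) · d = c⁶d

Answer: c⁶d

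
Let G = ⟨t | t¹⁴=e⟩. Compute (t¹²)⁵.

Compute successive powers of (t¹²), reducing at each step:
  (t¹²)²: (t¹²) · t¹² = t¹⁰
  (t¹²)³: (t¹⁰) · t¹² = t⁸
  (t¹²)⁴: (t⁸) · t¹² = t⁶
  (t¹²)⁵: (t⁶) · t¹² = t⁴

Answer: t⁴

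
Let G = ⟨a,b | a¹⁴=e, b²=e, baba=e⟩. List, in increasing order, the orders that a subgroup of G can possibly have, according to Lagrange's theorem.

|G| = 28 = 2² · 7. By Lagrange's theorem the order of any subgroup divides 28; the divisors of 28 are 1, 2, 4, 7, 14, 28.

Answer: 1, 2, 4, 7, 14, 28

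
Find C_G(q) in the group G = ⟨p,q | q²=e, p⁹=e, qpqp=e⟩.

⟨q⟩ ⊆ C_G(q) since powers of q commute with q; so |C_G(q)| ≥ |⟨q⟩| = 2.
By orbit–stabilizer, |C_G(q)| = |G| / |conj. class of q| = 18 / 9 = 2.
The 2 elements commuting with q are {e, q}.

Answer: {e, q}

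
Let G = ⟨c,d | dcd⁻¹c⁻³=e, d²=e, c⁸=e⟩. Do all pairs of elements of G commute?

c·d = cd but d·c = c³d, so c·d ≠ d·c and G is not abelian.

Answer: No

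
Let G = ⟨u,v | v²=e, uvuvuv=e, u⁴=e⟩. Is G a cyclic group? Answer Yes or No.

Every cyclic group is abelian. But u·v = uv while v·u = vu, so u·v ≠ v·u and G is not abelian. Hence G is not cyclic.

Answer: No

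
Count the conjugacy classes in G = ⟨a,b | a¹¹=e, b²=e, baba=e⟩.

The conjugacy classes (representative and size) are:
  [e] (size 1), [a¹⁰] (size 2), [a²] (size 2), [a³] (size 2), [a⁷] (size 2), [a⁶] (size 2), [a²b] (size 11).
Class equation: 1 + 2 + 2 + 2 + 2 + 2 + 11 = 22 = |G|. So G has 7 conjugacy classes.

Answer: 7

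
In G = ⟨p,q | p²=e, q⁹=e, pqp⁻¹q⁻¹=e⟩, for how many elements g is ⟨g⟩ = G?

G is cyclic of order 18. An element generates G iff its order is 18, and a cyclic group of order 18 has exactly φ(18) = 6 such elements.

Answer: 6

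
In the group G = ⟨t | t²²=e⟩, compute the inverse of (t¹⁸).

The order of (t¹⁸) is 11 (smallest k with (t¹⁸)ᵏ = e), so (t¹⁸)⁻¹ = (t¹⁸)¹⁰ = t⁴.
Check: (t¹⁸) · (t⁴) → (t¹⁸) · t⁴ = e, giving e as required.

Answer: t⁴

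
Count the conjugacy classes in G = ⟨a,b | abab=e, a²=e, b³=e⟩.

The conjugacy classes (representative and size) are:
  [e] (size 1), [ab²] (size 3), [b²] (size 2).
Class equation: 1 + 3 + 2 = 6 = |G|. So G has 3 conjugacy classes.

Answer: 3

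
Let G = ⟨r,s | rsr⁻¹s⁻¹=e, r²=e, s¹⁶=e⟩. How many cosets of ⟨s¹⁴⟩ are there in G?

First find ord(s¹⁴) by computing successive powers:
  (s¹⁴)¹ = s¹⁴, (s¹⁴)² = s¹², (s¹⁴)³ = s¹⁰, (s¹⁴)⁴ = s⁸, (s¹⁴)⁵ = s⁶, (s¹⁴)⁶ = s⁴, (s¹⁴)⁷ = s², (s¹⁴)⁸ = e.
So |⟨s¹⁴⟩| = ord(s¹⁴) = 8. With |G| = 32, by Lagrange [G : ⟨s¹⁴⟩] = 32/8 = 4.

Answer: 4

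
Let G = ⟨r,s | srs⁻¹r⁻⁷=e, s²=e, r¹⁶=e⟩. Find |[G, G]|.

G' = [G, G] is generated by all commutators. The generator-pair commutators are: [r, s] = r¹⁰.
The subgroup they normally generate is {e, r², r⁴, r⁶, r⁸, r¹⁰, r¹², r¹⁴}, of order 8.
Check: |G/G'| = 32/8 = 4 is the order of the abelianisation.

Answer: 8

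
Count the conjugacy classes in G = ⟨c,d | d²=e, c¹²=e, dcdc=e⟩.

The conjugacy classes (representative and size) are:
  [e] (size 1), [c¹¹] (size 2), [c²] (size 2), [c⁹] (size 2), [c⁴] (size 2), [c⁵] (size 2), [c⁶] (size 1), [d] (size 6), [cd] (size 6).
Class equation: 1 + 2 + 2 + 2 + 2 + 2 + 1 + 6 + 6 = 24 = |G|. So G has 9 conjugacy classes.

Answer: 9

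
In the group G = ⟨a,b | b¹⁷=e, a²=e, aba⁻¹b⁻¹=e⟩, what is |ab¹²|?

Compute successive powers until reaching e:
  (ab¹²)¹ = ab¹², (ab¹²)² = b⁷, (ab¹²)³ = ab², (ab¹²)⁴ = b¹⁴, (ab¹²)⁵ = ab⁹, (ab¹²)⁶ = b⁴, (ab¹²)⁷ = ab¹⁶, (ab¹²)⁸ = b¹¹, (ab¹²)⁹ = ab⁶, (ab¹²)¹⁰ = b, (ab¹²)¹¹ = ab¹³, (ab¹²)¹² = b⁸, (ab¹²)¹³ = ab³, (ab¹²)¹⁴ = b¹⁵, (ab¹²)¹⁵ = ab¹⁰, (ab¹²)¹⁶ = b⁵, (ab¹²)¹⁷ = a, (ab¹²)¹⁸ = b¹², (ab¹²)¹⁹ = ab⁷, (ab¹²)²⁰ = b², (ab¹²)²¹ = ab¹⁴, (ab¹²)²² = b⁹, (ab¹²)²³ = ab⁴, (ab¹²)²⁴ = b¹⁶, (ab¹²)²⁵ = ab¹¹, (ab¹²)²⁶ = b⁶, (ab¹²)²⁷ = ab, (ab¹²)²⁸ = b¹³, (ab¹²)²⁹ = ab⁸, (ab¹²)³⁰ = b³, (ab¹²)³¹ = ab¹⁵, (ab¹²)³² = b¹⁰, (ab¹²)³³ = ab⁵, (ab¹²)³⁴ = e.
The smallest positive k with (ab¹²)ᵏ = e is 34.

Answer: 34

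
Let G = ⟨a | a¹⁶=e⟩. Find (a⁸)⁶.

Compute successive powers of (a⁸), reducing at each step:
  (a⁸)²: (a⁸) · a⁸ = e
  (a⁸)³: e · a⁸ = a⁸
  (a⁸)⁴: (a⁸) · a⁸ = e
  (a⁸)⁵: e · a⁸ = a⁸
  (a⁸)⁶: (a⁸) · a⁸ = e

Answer: e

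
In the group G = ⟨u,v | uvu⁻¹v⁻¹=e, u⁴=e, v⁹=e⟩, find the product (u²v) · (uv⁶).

Compute (u²v) · (uv⁶) by multiplying left to right and reducing via the relations at each step:
  (u²v) · u = u³v
  (u³v) · v⁶ = u³v⁷

Answer: u³v⁷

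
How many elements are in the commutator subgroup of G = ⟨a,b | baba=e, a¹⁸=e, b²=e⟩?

G' = [G, G] is generated by all commutators. The generator-pair commutators are: [a, b] = a².
The subgroup they normally generate is {e, a², a⁴, a⁶, a⁸, a¹⁰, a¹², a¹⁴, a¹⁶}, of order 9.
Check: |G/G'| = 36/9 = 4 is the order of the abelianisation.

Answer: 9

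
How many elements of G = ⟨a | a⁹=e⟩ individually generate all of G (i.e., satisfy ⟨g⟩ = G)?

G is cyclic of order 9. An element generates G iff its order is 9, and a cyclic group of order 9 has exactly φ(9) = 6 such elements.

Answer: 6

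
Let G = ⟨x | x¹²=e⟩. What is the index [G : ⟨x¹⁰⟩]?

First find ord(x¹⁰) by computing successive powers:
  (x¹⁰)¹ = x¹⁰, (x¹⁰)² = x⁸, (x¹⁰)³ = x⁶, (x¹⁰)⁴ = x⁴, (x¹⁰)⁵ = x², (x¹⁰)⁶ = e.
So |⟨x¹⁰⟩| = ord(x¹⁰) = 6. With |G| = 12, by Lagrange [G : ⟨x¹⁰⟩] = 12/6 = 2.

Answer: 2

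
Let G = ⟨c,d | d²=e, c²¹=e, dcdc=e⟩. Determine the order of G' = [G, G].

G' = [G, G] is generated by all commutators. The generator-pair commutators are: [c, d] = c².
The subgroup they normally generate is {e, c, c², c³, c⁴, c⁵, c⁶, c⁷, c⁸, c⁹, c¹⁰, c¹¹, c¹², c¹³, c¹⁴, c¹⁵, c¹⁶, c¹⁷, c¹⁸, c¹⁹, c²⁰}, of order 21.
Check: |G/G'| = 42/21 = 2 is the order of the abelianisation.

Answer: 21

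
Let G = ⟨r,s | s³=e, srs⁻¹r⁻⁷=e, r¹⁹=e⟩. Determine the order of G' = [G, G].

G' = [G, G] is generated by all commutators. The generator-pair commutators are: [r, s] = r¹³.
The subgroup they normally generate is {e, r, r², r³, r⁴, r⁵, r⁶, r⁷, r⁸, r⁹, r¹⁰, r¹¹, r¹², r¹³, r¹⁴, r¹⁵, r¹⁶, r¹⁷, r¹⁸}, of order 19.
Check: |G/G'| = 57/19 = 3 is the order of the abelianisation.

Answer: 19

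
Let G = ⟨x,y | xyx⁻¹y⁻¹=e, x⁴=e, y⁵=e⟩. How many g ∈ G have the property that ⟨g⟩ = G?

G is cyclic of order 20. An element generates G iff its order is 20, and a cyclic group of order 20 has exactly φ(20) = 8 such elements.

Answer: 8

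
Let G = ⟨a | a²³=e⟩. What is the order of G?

G is generated by a single element, so G is cyclic. The relator gives a²³ = e and no smaller power is forced to be e, so the 23 powers {a, e, a², a³, a⁴, a⁵, a⁶, a⁷, a⁸, a⁹, a²², a²¹, a²⁰, a¹², a¹³, a¹¹, a¹⁰, a¹⁴, a¹⁵, a¹⁶, a¹⁷, a¹⁸, a¹⁹} are distinct. Hence |G| = 23.

Answer: 23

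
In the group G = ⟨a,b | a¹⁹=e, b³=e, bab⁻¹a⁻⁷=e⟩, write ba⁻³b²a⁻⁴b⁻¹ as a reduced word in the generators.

Multiply left to right, reducing at each step:
  b · a⁻³ = a¹⁷b
  (a¹⁷b) · b² = a¹⁷
  (a¹⁷) · a⁻⁴ = a¹³
  (a¹³) · b⁻¹ = a¹³b²

Answer: a¹³b²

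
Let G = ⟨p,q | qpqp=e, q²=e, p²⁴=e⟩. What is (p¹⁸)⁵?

Compute successive powers of (p¹⁸), reducing at each step:
  (p¹⁸)²: (p¹⁸) · p¹⁸ = p¹²
  (p¹⁸)³: (p¹²) · p¹⁸ = p⁶
  (p¹⁸)⁴: (p⁶) · p¹⁸ = e
  (p¹⁸)⁵: e · p¹⁸ = p¹⁸

Answer: p¹⁸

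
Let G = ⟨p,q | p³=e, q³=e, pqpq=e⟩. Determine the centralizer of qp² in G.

⟨qp²⟩ ⊆ C_G(qp²) since powers of qp² commute with qp²; so |C_G(qp²)| ≥ |⟨qp²⟩| = 3.
By orbit–stabilizer, |C_G(qp²)| = |G| / |conj. class of qp²| = 12 / 4 = 3.
The 3 elements commuting with qp² are {e, pq², qp²}.

Answer: {e, pq², qp²}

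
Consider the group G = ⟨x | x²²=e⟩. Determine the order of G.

G is generated by a single element, so G is cyclic. The relator gives x²² = e and no smaller power is forced to be e, so the 22 powers {e, x, x², x³, x⁴, x⁵, x⁶, x⁷, x⁸, x⁹, x²¹, x²⁰, x¹², x¹³, x¹¹, x¹⁰, x¹⁴, x¹⁵, x¹⁶, x¹⁷, x¹⁸, x¹⁹} are distinct. Hence |G| = 22.

Answer: 22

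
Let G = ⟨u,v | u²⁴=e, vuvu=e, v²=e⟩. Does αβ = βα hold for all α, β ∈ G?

u·v = uv but v·u = u²³v, so u·v ≠ v·u and G is not abelian.

Answer: No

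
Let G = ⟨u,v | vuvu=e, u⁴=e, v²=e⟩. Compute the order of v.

Compute successive powers until reaching e:
  v¹ = v, v² = e.
The smallest positive k with vᵏ = e is 2.

Answer: 2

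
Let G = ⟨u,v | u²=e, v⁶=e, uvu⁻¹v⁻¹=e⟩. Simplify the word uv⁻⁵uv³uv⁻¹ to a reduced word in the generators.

Multiply left to right, reducing at each step:
  u · v⁻⁵ = uv
  (uv) · u = v
  v · v³ = v⁴
  (v⁴) · u = uv⁴
  (uv⁴) · v⁻¹ = uv³

Answer: uv³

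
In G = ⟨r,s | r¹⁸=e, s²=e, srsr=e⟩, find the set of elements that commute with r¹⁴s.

⟨r¹⁴s⟩ ⊆ C_G(r¹⁴s) since powers of r¹⁴s commute with r¹⁴s; so |C_G(r¹⁴s)| ≥ |⟨r¹⁴s⟩| = 2.
By orbit–stabilizer, |C_G(r¹⁴s)| = |G| / |conj. class of r¹⁴s| = 36 / 9 = 4.
The 4 elements commuting with r¹⁴s are {e, r⁹, r⁵s, r¹⁴s}.

Answer: {e, r⁹, r⁵s, r¹⁴s}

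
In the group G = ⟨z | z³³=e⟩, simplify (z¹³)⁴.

Compute successive powers of (z¹³), reducing at each step:
  (z¹³)²: (z¹³) · z¹³ = z²⁶
  (z¹³)³: (z²⁶) · z¹³ = z⁶
  (z¹³)⁴: (z⁶) · z¹³ = z¹⁹

Answer: z¹⁹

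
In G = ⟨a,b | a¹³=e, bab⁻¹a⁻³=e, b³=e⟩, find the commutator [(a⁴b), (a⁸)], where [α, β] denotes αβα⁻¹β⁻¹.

[(a⁴b), (a⁸)] = (a⁴b)·(a⁸)·(a⁴b)⁻¹·(a⁸)⁻¹.
  (a⁴b) · (a⁸) = a²b
  (a²b) · (a³b²) = a¹¹
  (a¹¹) · (a⁵) = a³

Answer: a³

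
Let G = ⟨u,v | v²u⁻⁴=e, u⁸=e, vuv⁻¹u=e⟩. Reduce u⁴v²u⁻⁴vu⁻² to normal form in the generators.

Multiply left to right, reducing at each step:
  (u⁴) · v² = e
  e · u⁻⁴ = u⁴
  (u⁴) · v = v⁻¹
  (v⁻¹) · u⁻² = u²v⁻¹

Answer: u²v⁻¹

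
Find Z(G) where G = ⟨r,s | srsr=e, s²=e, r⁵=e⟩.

An element z ∈ Z(G) iff z commutes with every generator.
For example e is central: e·r = r = r·e; e·s = s = s·e.
Whereas r ∉ Z(G) since r·s = rs ≠ r⁴s = s·r.
Checking each of the 10 elements this way gives Z(G) = {e}, of order 1.

Answer: {e}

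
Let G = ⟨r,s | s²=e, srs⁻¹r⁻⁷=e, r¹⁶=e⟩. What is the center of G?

An element z ∈ Z(G) iff z commutes with every generator.
For example r⁸ is central: (r⁸)·r = r⁹ = r·(r⁸); (r⁸)·s = r⁸s = s·(r⁸).
Whereas r ∉ Z(G) since r·s = rs ≠ r⁷s = s·r.
Checking each of the 32 elements this way gives Z(G) = {e, r⁸}, of order 2.

Answer: {e, r⁸}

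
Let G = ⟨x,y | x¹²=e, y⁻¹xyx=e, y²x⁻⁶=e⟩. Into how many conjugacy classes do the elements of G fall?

The conjugacy classes (representative and size) are:
  [e] (size 1), [x¹¹] (size 2), [x²] (size 2), [x⁹] (size 2), [x⁴] (size 2), [x⁵] (size 2), [x⁶] (size 1), [x²y] (size 6), [xy] (size 6).
Class equation: 1 + 2 + 2 + 2 + 2 + 2 + 1 + 6 + 6 = 24 = |G|. So G has 9 conjugacy classes.

Answer: 9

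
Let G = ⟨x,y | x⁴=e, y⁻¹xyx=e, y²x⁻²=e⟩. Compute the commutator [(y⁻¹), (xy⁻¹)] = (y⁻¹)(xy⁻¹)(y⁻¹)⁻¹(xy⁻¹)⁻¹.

[(y⁻¹), (xy⁻¹)] = (y⁻¹)·(xy⁻¹)·(y⁻¹)⁻¹·(xy⁻¹)⁻¹.
  (y⁻¹) · (xy⁻¹) = x
  x · y = xy
  (xy) · (xy) = x²

Answer: x²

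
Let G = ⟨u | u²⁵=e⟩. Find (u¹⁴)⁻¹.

The order of (u¹⁴) is 25 (smallest k with (u¹⁴)ᵏ = e), so (u¹⁴)⁻¹ = (u¹⁴)²⁴ = u¹¹.
Check: (u¹⁴) · (u¹¹) → (u¹⁴) · u¹¹ = e, giving e as required.

Answer: u¹¹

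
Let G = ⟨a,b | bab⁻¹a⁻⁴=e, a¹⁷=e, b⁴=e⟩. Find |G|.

Enumerate words in the generators, reducing via the relations: the distinct elements are
  {a, b, e, ab, a², a³, a⁴, a⁵, a⁶, a⁷, a⁸, a⁹, b², b³, ab², ab³, a²b, a³b, a¹², a¹³, a¹¹, a¹⁰, a¹⁴, a¹⁵, a¹⁶, a⁴b, a⁵b, a⁶b, a⁷b, a⁸b, a⁹b, a²b², a²b³, a³b², a³b³, a¹²b, a¹³b, a¹¹b, a¹⁰b, a¹⁴b, a¹⁵b, a¹⁶b, a⁴b², a⁴b³, a⁵b², a⁵b³, a⁶b², a⁶b³, a⁷b², a⁷b³, a⁸b², a⁸b³, a⁹b², a⁹b³, a¹²b², a¹²b³, a¹³b², a¹³b³, a¹¹b², a¹¹b³, a¹⁰b², a¹⁰b³, a¹⁴b², a¹⁴b³, a¹⁵b², a¹⁵b³, a¹⁶b², a¹⁶b³}.
No further products give new elements, so |G| = 68.

Answer: 68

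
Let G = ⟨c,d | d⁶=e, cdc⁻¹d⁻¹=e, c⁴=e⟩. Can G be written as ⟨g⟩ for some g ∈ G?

|G| = 24, but the maximum element order in G is 12 < 24. No single element generates all of G, so G is not cyclic.

Answer: No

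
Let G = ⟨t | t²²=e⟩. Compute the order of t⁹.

Compute successive powers until reaching e:
  (t⁹)¹ = t⁹, (t⁹)² = t¹⁸, (t⁹)³ = t⁵, (t⁹)⁴ = t¹⁴, (t⁹)⁵ = t, (t⁹)⁶ = t¹⁰, (t⁹)⁷ = t¹⁹, (t⁹)⁸ = t⁶, (t⁹)⁹ = t¹⁵, (t⁹)¹⁰ = t², (t⁹)¹¹ = t¹¹, (t⁹)¹² = t²⁰, (t⁹)¹³ = t⁷, (t⁹)¹⁴ = t¹⁶, (t⁹)¹⁵ = t³, (t⁹)¹⁶ = t¹², (t⁹)¹⁷ = t²¹, (t⁹)¹⁸ = t⁸, (t⁹)¹⁹ = t¹⁷, (t⁹)²⁰ = t⁴, (t⁹)²¹ = t¹³, (t⁹)²² = e.
The smallest positive k with (t⁹)ᵏ = e is 22.

Answer: 22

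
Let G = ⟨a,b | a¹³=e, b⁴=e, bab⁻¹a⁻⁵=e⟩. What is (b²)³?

Compute successive powers of (b²), reducing at each step:
  (b²)²: (b²) · b² = e
  (b²)³: e · b² = b²

Answer: b²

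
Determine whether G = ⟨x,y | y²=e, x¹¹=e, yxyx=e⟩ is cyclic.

Every cyclic group is abelian. But x·y = xy while y·x = x¹⁰y, so x·y ≠ y·x and G is not abelian. Hence G is not cyclic.

Answer: No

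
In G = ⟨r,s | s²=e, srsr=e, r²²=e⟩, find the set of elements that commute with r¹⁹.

⟨r¹⁹⟩ ⊆ C_G(r¹⁹) since powers of r¹⁹ commute with r¹⁹; so |C_G(r¹⁹)| ≥ |⟨r¹⁹⟩| = 22.
By orbit–stabilizer, |C_G(r¹⁹)| = |G| / |conj. class of r¹⁹| = 44 / 2 = 22.
The 22 elements commuting with r¹⁹ are {e, r, r², r³, r⁴, r⁵, r⁶, r⁷, r⁸, r⁹, r¹⁰, r¹¹, r¹², r¹³, r¹⁴, r¹⁵, r¹⁶, r¹⁷, r¹⁸, r¹⁹, r²⁰, r²¹}.

Answer: {e, r, r², r³, r⁴, r⁵, r⁶, r⁷, r⁸, r⁹, r¹⁰, r¹¹, r¹², r¹³, r¹⁴, r¹⁵, r¹⁶, r¹⁷, r¹⁸, r¹⁹, r²⁰, r²¹}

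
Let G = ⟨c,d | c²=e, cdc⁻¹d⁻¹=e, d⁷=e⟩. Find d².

Compute successive powers of d, reducing at each step:
  d²: d · d = d²

Answer: d²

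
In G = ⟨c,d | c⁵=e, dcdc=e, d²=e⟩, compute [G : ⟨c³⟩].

First find ord(c³) by computing successive powers:
  (c³)¹ = c³, (c³)² = c, (c³)³ = c⁴, (c³)⁴ = c², (c³)⁵ = e.
So |⟨c³⟩| = ord(c³) = 5. With |G| = 10, by Lagrange [G : ⟨c³⟩] = 10/5 = 2.

Answer: 2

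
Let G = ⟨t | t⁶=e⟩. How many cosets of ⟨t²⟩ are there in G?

First find ord(t²) by computing successive powers:
  (t²)¹ = t², (t²)² = t⁴, (t²)³ = e.
So |⟨t²⟩| = ord(t²) = 3. With |G| = 6, by Lagrange [G : ⟨t²⟩] = 6/3 = 2.

Answer: 2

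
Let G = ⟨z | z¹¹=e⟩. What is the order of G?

G is generated by a single element, so G is cyclic. The relator gives z¹¹ = e and no smaller power is forced to be e, so the 11 powers {e, z, z², z³, z⁴, z⁵, z⁶, z⁷, z⁸, z⁹, z¹⁰} are distinct. Hence |G| = 11.

Answer: 11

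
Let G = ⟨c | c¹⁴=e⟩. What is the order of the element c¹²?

Compute successive powers until reaching e:
  (c¹²)¹ = c¹², (c¹²)² = c¹⁰, (c¹²)³ = c⁸, (c¹²)⁴ = c⁶, (c¹²)⁵ = c⁴, (c¹²)⁶ = c², (c¹²)⁷ = e.
The smallest positive k with (c¹²)ᵏ = e is 7.

Answer: 7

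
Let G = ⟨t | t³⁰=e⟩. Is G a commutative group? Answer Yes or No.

G has a single generator, so G is cyclic and hence abelian.

Answer: Yes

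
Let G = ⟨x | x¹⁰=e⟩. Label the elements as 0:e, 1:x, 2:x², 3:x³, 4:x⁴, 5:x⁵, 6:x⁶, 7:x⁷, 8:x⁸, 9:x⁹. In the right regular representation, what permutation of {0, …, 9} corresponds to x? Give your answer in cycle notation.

(0 1 2 3 4 5 6 7 8 9)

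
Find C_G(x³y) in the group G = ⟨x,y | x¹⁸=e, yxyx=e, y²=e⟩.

⟨x³y⟩ ⊆ C_G(x³y) since powers of x³y commute with x³y; so |C_G(x³y)| ≥ |⟨x³y⟩| = 2.
By orbit–stabilizer, |C_G(x³y)| = |G| / |conj. class of x³y| = 36 / 9 = 4.
The 4 elements commuting with x³y are {e, x⁹, x³y, x¹²y}.

Answer: {e, x⁹, x³y, x¹²y}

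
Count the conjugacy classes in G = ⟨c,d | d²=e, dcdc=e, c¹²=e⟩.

The conjugacy classes (representative and size) are:
  [e] (size 1), [c¹¹] (size 2), [c²] (size 2), [c⁹] (size 2), [c⁴] (size 2), [c⁵] (size 2), [c⁶] (size 1), [d] (size 6), [cd] (size 6).
Class equation: 1 + 2 + 2 + 2 + 2 + 2 + 1 + 6 + 6 = 24 = |G|. So G has 9 conjugacy classes.

Answer: 9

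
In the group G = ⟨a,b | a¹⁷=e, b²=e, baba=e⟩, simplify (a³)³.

Compute successive powers of (a³), reducing at each step:
  (a³)²: (a³) · a³ = a⁶
  (a³)³: (a⁶) · a³ = a⁹

Answer: a⁹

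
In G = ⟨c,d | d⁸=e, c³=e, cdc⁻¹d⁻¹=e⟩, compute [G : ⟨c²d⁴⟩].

First find ord(c²d⁴) by computing successive powers:
  (c²d⁴)¹ = c²d⁴, (c²d⁴)² = c, (c²d⁴)³ = d⁴, (c²d⁴)⁴ = c², (c²d⁴)⁵ = cd⁴, (c²d⁴)⁶ = e.
So |⟨c²d⁴⟩| = ord(c²d⁴) = 6. With |G| = 24, by Lagrange [G : ⟨c²d⁴⟩] = 24/6 = 4.

Answer: 4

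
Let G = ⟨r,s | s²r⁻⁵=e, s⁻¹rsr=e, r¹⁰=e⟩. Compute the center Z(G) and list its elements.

An element z ∈ Z(G) iff z commutes with every generator.
For example r⁵ is central: (r⁵)·r = r⁶ = r·(r⁵); (r⁵)·s = s⁻¹ = s·(r⁵).
Whereas r ∉ Z(G) since r·s = rs ≠ r⁴s⁻¹ = s·r.
Checking each of the 20 elements this way gives Z(G) = {e, r⁵}, of order 2.

Answer: {e, r⁵}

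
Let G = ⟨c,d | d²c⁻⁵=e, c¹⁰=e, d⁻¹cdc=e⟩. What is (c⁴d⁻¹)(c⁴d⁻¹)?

Compute (c⁴d⁻¹) · (c⁴d⁻¹) by multiplying left to right and reducing via the relations at each step:
  (c⁴d⁻¹) · c⁴ = d⁻¹
  (d⁻¹) · d⁻¹ = c⁵

Answer: c⁵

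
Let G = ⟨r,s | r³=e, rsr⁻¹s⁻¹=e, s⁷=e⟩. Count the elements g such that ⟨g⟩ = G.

G is cyclic of order 21. An element generates G iff its order is 21, and a cyclic group of order 21 has exactly φ(21) = 12 such elements.

Answer: 12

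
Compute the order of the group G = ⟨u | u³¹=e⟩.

G is generated by a single element, so G is cyclic. The relator gives u³¹ = e and no smaller power is forced to be e, so the 31 powers {e, u, u², u³, u⁴, u⁵, u⁶, u⁷, u⁸, u⁹, u²², u²³, u²¹, u²⁰, u²⁴, u²⁵, u²⁶, u²⁷, u²⁸, u²⁹, u³⁰, u¹², u¹³, u¹¹, u¹⁰, u¹⁴, u¹⁵, u¹⁶, u¹⁷, u¹⁸, u¹⁹} are distinct. Hence |G| = 31.

Answer: 31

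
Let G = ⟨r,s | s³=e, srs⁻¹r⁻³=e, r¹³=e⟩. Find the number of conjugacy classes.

The conjugacy classes (representative and size) are:
  [e] (size 1), [r] (size 3), [r⁵] (size 3), [r¹⁰] (size 3), [r⁸] (size 3), [r¹⁰s] (size 13), [r⁷s²] (size 13).
Class equation: 1 + 3 + 3 + 3 + 3 + 13 + 13 = 39 = |G|. So G has 7 conjugacy classes.

Answer: 7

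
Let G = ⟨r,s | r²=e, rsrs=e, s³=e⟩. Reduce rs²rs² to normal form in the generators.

Multiply left to right, reducing at each step:
  r · s² = rs²
  (rs²) · r = s
  s · s² = e

Answer: e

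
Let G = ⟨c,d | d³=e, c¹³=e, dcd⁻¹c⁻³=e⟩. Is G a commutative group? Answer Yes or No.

c·d = cd but d·c = c³d, so c·d ≠ d·c and G is not abelian.

Answer: No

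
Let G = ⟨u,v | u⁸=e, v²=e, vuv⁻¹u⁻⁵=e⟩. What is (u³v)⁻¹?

The order of (u³v) is 8 (smallest k with (u³v)ᵏ = e), so (u³v)⁻¹ = (u³v)⁷ = uv.
Check: (u³v) · (uv) → (u³v) · u = v;   v · v = e, giving e as required.

Answer: uv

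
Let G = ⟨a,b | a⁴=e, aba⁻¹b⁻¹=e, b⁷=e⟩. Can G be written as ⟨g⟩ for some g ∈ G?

|G| = 28. The element ab has order 28 (its powers give 28 distinct elements), so ⟨ab⟩ = G and G is cyclic.

Answer: Yes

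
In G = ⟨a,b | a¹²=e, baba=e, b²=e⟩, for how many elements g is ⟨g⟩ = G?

⟨g⟩ = G would require ord(g) = |G| = 24, but the maximum element order in G is 12 < 24. So G is not cyclic and no single element generates it: the count is 0.

Answer: 0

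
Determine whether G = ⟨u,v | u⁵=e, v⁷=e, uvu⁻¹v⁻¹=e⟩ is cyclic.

|G| = 35. The element uv has order 35 (its powers give 35 distinct elements), so ⟨uv⟩ = G and G is cyclic.

Answer: Yes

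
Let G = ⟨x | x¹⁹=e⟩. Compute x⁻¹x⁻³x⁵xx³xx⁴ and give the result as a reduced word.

Multiply left to right, reducing at each step:
  (x¹⁸) · x⁻³ = x¹⁵
  (x¹⁵) · x⁵ = x
  x · x = x²
  (x²) · x³ = x⁵
  (x⁵) · x = x⁶
  (x⁶) · x⁴ = x¹⁰

Answer: x¹⁰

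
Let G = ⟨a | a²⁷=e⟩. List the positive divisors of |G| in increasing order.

|G| = 27 = 3³. By Lagrange's theorem the order of any subgroup divides 27; the divisors of 27 are 1, 3, 9, 27.

Answer: 1, 3, 9, 27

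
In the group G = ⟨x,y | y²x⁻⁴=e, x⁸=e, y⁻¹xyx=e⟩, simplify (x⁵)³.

Compute successive powers of (x⁵), reducing at each step:
  (x⁵)²: (x⁵) · x⁵ = x²
  (x⁵)³: (x²) · x⁵ = x⁷

Answer: x⁷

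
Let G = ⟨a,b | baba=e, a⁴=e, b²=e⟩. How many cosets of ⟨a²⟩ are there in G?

First find ord(a²) by computing successive powers:
  (a²)¹ = a², (a²)² = e.
So |⟨a²⟩| = ord(a²) = 2. With |G| = 8, by Lagrange [G : ⟨a²⟩] = 8/2 = 4.

Answer: 4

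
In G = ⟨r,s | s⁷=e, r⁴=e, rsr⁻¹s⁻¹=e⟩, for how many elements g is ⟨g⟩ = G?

G is cyclic of order 28. An element generates G iff its order is 28, and a cyclic group of order 28 has exactly φ(28) = 12 such elements.

Answer: 12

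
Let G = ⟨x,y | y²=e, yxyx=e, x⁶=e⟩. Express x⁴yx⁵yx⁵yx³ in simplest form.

Multiply left to right, reducing at each step:
  (x⁴) · y = x⁴y
  (x⁴y) · x⁵ = x⁵y
  (x⁵y) · y = x⁵
  (x⁵) · x⁵ = x⁴
  (x⁴) · y = x⁴y
  (x⁴y) · x³ = xy

Answer: xy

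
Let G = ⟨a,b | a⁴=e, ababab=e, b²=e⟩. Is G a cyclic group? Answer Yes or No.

Every cyclic group is abelian. But a·b = ab while b·a = ba, so a·b ≠ b·a and G is not abelian. Hence G is not cyclic.

Answer: No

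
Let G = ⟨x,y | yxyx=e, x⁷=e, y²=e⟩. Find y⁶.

Compute successive powers of y, reducing at each step:
  y²: y · y = e
  y³: e · y = y
  y⁴: y · y = e
  y⁵: e · y = y
  y⁶: y · y = e

Answer: e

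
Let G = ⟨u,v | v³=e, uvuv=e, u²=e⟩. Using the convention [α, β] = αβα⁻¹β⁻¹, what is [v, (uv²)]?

[v, (uv²)] = v·(uv²)·v⁻¹·(uv²)⁻¹.
  v · (uv²) = uv
  (uv) · (v²) = u
  u · (uv²) = v²

Answer: v²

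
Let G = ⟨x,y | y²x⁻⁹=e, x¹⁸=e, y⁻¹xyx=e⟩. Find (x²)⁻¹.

The order of (x²) is 9 (smallest k with (x²)ᵏ = e), so (x²)⁻¹ = (x²)⁸ = x¹⁶.
Check: (x²) · (x¹⁶) → (x²) · x¹⁶ = e, giving e as required.

Answer: x¹⁶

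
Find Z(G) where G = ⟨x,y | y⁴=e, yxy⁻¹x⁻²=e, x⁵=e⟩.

An element z ∈ Z(G) iff z commutes with every generator.
For example e is central: e·x = x = x·e; e·y = y = y·e.
Whereas x ∉ Z(G) since x·y = xy ≠ x²y = y·x.
Checking each of the 20 elements this way gives Z(G) = {e}, of order 1.

Answer: {e}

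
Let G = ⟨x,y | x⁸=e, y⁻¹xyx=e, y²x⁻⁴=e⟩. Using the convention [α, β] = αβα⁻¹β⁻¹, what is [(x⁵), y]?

[(x⁵), y] = (x⁵)·y·(x⁵)⁻¹·y⁻¹.
  (x⁵) · y = xy⁻¹
  (xy⁻¹) · (x³) = x²y
  (x²y) · (y⁻¹) = x²

Answer: x²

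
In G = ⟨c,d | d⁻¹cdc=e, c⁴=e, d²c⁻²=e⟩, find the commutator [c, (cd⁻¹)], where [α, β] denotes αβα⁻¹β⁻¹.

[c, (cd⁻¹)] = c·(cd⁻¹)·c⁻¹·(cd⁻¹)⁻¹.
  c · (cd⁻¹) = d
  d · (c³) = cd
  (cd) · (cd) = c²

Answer: c²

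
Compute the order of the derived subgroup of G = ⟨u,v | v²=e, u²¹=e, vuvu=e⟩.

G' = [G, G] is generated by all commutators. The generator-pair commutators are: [u, v] = u².
The subgroup they normally generate is {e, u, u², u³, u⁴, u⁵, u⁶, u⁷, u⁸, u⁹, u¹⁰, u¹¹, u¹², u¹³, u¹⁴, u¹⁵, u¹⁶, u¹⁷, u¹⁸, u¹⁹, u²⁰}, of order 21.
Check: |G/G'| = 42/21 = 2 is the order of the abelianisation.

Answer: 21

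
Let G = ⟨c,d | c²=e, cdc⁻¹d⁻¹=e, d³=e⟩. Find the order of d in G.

Compute successive powers until reaching e:
  d¹ = d, d² = d², d³ = e.
The smallest positive k with dᵏ = e is 3.

Answer: 3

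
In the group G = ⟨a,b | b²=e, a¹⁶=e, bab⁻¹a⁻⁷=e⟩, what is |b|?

Compute successive powers until reaching e:
  b¹ = b, b² = e.
The smallest positive k with bᵏ = e is 2.

Answer: 2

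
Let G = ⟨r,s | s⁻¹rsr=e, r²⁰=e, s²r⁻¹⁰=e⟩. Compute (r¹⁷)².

Compute successive powers of (r¹⁷), reducing at each step:
  (r¹⁷)²: (r¹⁷) · r¹⁷ = r¹⁴

Answer: r¹⁴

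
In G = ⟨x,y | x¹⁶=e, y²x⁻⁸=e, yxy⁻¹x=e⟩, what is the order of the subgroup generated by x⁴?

|⟨x⁴⟩| equals the order of x⁴. Compute successive powers until reaching e:
  (x⁴)¹ = x⁴, (x⁴)² = x⁸, (x⁴)³ = x¹², (x⁴)⁴ = e.
The smallest positive k with (x⁴)ᵏ = e is 4, so |⟨x⁴⟩| = 4.

Answer: 4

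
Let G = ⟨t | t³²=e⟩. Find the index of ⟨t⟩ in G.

First find ord(t) by computing successive powers:
  t¹ = t, t² = t², t³ = t³, t⁴ = t⁴, t⁵ = t⁵, t⁶ = t⁶, t⁷ = t⁷, t⁸ = t⁸, t⁹ = t⁹, t¹⁰ = t¹⁰, t¹¹ = t¹¹, t¹² = t¹², t¹³ = t¹³, t¹⁴ = t¹⁴, t¹⁵ = t¹⁵, t¹⁶ = t¹⁶, t¹⁷ = t¹⁷, t¹⁸ = t¹⁸, t¹⁹ = t¹⁹, t²⁰ = t²⁰, t²¹ = t²¹, t²² = t²², t²³ = t²³, t²⁴ = t²⁴, t²⁵ = t²⁵, t²⁶ = t²⁶, t²⁷ = t²⁷, t²⁸ = t²⁸, t²⁹ = t²⁹, t³⁰ = t³⁰, t³¹ = t³¹, t³² = e.
So |⟨t⟩| = ord(t) = 32. With |G| = 32, by Lagrange [G : ⟨t⟩] = 32/32 = 1.

Answer: 1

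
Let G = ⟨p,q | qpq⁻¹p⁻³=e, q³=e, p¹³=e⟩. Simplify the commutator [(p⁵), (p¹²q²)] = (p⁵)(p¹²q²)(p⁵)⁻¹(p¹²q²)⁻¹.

[(p⁵), (p¹²q²)] = (p⁵)·(p¹²q²)·(p⁵)⁻¹·(p¹²q²)⁻¹.
  (p⁵) · (p¹²q²) = p⁴q²
  (p⁴q²) · (p⁸) = p¹¹q²
  (p¹¹q²) · (p³q) = p¹²

Answer: p¹²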